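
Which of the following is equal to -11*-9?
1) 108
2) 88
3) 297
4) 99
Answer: 4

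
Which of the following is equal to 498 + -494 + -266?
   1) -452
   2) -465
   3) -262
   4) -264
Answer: 3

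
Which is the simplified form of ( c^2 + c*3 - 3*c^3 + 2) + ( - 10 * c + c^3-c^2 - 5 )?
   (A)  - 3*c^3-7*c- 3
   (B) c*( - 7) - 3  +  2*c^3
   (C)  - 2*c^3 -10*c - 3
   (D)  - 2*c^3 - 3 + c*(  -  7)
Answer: D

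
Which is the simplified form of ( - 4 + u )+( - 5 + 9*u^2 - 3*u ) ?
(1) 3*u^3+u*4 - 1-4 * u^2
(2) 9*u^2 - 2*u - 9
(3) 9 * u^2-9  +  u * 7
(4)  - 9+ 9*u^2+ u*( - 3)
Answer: 2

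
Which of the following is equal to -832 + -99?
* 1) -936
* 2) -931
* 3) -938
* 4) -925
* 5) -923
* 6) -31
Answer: 2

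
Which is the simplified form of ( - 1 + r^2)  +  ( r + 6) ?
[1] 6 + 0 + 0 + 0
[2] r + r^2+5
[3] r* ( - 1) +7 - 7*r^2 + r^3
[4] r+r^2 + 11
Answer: 2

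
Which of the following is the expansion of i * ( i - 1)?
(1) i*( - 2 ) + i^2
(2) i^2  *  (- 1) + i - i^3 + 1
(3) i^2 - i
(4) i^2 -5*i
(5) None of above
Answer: 3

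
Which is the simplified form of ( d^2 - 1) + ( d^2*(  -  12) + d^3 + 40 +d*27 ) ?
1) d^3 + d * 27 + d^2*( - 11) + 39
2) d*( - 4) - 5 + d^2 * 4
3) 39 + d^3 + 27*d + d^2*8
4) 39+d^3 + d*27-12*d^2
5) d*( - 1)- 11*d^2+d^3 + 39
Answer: 1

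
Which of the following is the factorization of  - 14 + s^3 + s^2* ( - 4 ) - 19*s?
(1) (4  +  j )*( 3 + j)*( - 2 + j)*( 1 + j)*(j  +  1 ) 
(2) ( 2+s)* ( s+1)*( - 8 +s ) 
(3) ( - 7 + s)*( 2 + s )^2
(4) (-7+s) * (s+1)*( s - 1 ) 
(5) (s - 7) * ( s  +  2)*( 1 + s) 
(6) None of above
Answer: 5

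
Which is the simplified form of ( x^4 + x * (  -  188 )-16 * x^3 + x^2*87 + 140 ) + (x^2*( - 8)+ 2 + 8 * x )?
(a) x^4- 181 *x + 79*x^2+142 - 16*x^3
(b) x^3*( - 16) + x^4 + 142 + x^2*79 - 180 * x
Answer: b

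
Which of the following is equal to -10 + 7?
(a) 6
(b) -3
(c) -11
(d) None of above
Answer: b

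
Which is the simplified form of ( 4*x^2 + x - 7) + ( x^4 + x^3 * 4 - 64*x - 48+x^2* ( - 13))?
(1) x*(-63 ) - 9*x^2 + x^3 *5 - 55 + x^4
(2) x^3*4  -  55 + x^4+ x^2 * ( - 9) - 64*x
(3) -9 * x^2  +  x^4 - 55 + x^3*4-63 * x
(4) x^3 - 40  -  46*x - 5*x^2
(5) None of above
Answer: 3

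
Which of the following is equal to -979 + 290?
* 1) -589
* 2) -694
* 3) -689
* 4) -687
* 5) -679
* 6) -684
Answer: 3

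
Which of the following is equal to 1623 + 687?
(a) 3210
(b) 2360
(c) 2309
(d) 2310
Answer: d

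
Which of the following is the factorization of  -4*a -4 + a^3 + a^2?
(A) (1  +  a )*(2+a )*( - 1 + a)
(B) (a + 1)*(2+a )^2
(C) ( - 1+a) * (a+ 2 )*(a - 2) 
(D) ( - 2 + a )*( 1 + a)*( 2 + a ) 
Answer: D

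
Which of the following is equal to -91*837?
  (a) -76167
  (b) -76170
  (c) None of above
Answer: a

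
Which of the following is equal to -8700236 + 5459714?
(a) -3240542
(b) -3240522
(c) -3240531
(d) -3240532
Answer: b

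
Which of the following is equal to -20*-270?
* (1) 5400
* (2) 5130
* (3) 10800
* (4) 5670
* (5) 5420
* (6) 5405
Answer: 1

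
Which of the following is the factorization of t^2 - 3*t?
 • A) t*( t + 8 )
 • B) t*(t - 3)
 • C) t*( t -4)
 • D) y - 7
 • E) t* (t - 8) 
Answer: B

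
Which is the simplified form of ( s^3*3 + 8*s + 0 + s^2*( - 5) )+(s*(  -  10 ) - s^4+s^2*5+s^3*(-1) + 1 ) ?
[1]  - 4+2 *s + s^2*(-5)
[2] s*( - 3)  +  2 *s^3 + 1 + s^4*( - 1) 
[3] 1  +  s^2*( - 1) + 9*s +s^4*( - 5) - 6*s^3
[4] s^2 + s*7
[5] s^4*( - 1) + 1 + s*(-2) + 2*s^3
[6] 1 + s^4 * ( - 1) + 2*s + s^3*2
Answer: 5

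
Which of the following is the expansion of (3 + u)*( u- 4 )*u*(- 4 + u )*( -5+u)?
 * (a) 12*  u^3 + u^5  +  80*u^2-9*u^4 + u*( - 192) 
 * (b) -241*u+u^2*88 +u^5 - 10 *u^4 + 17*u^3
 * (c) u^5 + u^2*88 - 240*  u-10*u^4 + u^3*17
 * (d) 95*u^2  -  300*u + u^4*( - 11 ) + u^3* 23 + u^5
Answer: c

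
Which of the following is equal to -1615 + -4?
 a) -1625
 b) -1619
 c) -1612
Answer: b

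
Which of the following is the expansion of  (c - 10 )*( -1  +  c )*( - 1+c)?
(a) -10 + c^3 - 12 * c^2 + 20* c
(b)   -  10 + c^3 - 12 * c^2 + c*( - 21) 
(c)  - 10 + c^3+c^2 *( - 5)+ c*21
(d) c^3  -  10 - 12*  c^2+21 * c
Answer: d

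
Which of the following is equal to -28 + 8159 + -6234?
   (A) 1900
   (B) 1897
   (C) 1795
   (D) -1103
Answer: B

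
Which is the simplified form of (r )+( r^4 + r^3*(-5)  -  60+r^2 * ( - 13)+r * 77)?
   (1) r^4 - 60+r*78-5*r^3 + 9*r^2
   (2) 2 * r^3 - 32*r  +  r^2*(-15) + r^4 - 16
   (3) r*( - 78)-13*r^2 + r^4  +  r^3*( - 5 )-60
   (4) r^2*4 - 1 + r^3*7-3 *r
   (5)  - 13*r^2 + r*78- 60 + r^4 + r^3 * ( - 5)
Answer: 5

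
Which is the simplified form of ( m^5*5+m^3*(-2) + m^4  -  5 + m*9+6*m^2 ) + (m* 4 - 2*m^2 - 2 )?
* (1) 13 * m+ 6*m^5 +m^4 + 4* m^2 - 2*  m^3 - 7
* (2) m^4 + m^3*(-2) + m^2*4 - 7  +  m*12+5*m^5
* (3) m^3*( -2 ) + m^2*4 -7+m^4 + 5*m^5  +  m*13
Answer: 3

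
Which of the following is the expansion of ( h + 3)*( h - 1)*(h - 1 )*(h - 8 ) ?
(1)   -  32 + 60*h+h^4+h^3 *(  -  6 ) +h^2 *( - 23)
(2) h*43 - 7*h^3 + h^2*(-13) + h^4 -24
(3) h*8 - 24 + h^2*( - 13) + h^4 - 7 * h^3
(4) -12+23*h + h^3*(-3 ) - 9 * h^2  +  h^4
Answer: 2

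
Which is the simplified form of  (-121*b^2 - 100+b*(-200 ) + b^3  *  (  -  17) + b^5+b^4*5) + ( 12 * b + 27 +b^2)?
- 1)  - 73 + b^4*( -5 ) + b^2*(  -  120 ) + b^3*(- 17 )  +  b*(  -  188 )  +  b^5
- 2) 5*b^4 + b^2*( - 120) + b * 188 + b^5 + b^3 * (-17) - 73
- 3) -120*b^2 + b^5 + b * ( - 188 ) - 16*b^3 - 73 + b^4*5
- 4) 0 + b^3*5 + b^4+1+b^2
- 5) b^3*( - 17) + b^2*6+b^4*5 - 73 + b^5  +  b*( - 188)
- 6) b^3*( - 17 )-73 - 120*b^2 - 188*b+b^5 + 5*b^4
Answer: 6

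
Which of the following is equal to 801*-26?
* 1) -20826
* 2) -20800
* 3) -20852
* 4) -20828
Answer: 1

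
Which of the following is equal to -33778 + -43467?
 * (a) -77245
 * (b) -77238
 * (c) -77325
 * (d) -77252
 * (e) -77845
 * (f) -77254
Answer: a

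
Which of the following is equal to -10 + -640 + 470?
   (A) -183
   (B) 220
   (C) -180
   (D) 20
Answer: C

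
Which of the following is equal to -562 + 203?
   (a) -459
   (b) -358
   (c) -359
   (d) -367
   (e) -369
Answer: c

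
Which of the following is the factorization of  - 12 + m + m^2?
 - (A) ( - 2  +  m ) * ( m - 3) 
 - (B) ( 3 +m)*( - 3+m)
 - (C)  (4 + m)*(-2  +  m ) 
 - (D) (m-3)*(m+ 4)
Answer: D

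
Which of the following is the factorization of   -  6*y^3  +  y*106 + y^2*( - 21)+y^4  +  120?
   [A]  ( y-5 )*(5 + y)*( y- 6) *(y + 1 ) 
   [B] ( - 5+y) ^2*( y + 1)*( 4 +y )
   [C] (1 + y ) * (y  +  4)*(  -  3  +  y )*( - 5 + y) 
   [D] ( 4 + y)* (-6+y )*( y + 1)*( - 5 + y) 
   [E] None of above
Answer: D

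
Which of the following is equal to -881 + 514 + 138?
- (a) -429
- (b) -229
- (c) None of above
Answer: b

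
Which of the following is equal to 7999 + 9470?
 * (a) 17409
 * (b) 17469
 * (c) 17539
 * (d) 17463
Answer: b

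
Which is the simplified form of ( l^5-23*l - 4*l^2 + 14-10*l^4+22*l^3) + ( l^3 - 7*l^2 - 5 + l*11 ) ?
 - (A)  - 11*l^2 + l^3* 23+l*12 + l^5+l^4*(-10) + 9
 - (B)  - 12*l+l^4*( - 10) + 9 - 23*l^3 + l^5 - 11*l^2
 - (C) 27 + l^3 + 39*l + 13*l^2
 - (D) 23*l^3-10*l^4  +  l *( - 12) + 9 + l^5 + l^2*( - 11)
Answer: D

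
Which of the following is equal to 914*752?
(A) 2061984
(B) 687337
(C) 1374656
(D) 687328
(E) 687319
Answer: D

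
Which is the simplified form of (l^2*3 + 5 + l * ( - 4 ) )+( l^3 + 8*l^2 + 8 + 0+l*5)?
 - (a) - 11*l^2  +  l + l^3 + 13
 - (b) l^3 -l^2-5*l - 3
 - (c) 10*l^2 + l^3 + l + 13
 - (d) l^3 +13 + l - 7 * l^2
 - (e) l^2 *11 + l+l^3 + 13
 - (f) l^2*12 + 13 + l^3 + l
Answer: e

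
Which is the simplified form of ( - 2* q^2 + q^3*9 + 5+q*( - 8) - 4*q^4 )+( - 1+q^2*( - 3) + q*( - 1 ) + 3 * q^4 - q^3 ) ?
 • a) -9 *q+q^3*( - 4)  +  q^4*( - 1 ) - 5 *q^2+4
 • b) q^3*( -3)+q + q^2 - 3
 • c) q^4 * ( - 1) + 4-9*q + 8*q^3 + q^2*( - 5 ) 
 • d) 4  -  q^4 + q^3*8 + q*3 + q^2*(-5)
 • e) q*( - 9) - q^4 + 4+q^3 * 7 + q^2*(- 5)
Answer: c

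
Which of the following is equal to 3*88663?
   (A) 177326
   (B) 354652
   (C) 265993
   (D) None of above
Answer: D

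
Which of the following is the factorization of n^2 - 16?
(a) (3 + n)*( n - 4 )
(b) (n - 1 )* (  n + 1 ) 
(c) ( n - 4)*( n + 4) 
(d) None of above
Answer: c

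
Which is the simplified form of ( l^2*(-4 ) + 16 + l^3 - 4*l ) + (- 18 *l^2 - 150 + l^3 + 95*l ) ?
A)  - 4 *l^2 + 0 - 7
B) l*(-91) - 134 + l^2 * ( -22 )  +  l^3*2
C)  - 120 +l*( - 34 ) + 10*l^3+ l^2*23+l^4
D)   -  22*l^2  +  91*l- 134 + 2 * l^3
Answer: D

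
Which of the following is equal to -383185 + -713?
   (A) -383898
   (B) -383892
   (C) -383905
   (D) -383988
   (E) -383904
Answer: A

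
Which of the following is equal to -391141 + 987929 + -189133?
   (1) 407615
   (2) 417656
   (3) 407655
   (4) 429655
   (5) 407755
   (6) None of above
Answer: 3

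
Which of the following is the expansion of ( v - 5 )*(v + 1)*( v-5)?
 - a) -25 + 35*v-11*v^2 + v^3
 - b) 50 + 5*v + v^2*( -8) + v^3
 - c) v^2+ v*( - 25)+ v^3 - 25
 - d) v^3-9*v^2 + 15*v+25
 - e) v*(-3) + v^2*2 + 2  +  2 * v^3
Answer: d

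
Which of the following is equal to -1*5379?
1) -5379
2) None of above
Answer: 1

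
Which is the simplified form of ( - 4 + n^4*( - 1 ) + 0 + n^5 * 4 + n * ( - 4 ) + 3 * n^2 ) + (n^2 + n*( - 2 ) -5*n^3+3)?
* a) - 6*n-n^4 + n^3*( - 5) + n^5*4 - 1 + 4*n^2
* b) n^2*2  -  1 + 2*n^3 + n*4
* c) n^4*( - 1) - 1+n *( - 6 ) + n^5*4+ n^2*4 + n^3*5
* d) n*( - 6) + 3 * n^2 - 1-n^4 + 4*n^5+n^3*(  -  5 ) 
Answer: a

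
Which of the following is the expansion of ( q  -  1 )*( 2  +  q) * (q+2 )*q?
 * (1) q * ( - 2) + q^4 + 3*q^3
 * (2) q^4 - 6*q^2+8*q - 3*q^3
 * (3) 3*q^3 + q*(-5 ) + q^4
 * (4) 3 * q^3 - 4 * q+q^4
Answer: 4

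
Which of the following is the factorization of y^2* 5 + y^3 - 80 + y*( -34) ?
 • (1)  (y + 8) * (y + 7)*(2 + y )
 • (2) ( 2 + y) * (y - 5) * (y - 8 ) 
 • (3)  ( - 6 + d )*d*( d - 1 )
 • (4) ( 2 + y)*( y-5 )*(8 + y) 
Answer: 4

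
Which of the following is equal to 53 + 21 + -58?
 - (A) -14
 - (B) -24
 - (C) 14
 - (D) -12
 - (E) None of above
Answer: E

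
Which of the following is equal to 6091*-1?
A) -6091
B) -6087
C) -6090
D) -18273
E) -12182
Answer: A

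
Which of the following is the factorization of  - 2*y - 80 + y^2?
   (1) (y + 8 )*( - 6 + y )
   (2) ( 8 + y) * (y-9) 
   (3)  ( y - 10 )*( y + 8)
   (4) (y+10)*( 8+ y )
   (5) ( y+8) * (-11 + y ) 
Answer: 3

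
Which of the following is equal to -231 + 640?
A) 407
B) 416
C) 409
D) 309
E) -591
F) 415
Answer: C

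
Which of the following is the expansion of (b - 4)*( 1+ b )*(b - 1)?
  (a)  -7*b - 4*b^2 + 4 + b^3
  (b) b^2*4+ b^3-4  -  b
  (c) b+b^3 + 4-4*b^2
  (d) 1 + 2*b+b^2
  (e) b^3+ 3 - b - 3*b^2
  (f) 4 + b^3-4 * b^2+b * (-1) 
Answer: f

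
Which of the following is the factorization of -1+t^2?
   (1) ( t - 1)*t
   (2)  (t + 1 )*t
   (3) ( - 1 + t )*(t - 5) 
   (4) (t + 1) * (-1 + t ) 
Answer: 4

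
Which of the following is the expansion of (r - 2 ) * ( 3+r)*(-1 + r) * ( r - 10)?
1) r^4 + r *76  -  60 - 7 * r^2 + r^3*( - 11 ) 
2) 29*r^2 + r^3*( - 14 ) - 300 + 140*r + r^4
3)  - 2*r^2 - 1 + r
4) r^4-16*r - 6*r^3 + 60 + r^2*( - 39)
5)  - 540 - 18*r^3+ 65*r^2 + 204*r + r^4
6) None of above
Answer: 6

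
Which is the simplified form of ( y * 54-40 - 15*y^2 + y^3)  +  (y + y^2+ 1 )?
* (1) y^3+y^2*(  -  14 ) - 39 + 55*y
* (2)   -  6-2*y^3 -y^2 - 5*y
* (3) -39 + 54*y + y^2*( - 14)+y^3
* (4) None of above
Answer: 1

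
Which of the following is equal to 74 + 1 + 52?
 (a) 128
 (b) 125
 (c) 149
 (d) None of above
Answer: d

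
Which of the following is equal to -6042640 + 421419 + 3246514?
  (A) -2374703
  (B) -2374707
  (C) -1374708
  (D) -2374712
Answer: B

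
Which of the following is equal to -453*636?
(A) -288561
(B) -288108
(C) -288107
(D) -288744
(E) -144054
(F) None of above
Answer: B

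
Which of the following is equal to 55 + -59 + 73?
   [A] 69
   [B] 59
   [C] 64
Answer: A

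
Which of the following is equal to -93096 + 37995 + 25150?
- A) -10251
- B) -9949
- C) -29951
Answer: C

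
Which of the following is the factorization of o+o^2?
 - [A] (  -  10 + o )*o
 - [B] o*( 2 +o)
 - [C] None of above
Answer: C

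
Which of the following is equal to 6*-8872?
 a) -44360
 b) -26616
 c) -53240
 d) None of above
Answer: d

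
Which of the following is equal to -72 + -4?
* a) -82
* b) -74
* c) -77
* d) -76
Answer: d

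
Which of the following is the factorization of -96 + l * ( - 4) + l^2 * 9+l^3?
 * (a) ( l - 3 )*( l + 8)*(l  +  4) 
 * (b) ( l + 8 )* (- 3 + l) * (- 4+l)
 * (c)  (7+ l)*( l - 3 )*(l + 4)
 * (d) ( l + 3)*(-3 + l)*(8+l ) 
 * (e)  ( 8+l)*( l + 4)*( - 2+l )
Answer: a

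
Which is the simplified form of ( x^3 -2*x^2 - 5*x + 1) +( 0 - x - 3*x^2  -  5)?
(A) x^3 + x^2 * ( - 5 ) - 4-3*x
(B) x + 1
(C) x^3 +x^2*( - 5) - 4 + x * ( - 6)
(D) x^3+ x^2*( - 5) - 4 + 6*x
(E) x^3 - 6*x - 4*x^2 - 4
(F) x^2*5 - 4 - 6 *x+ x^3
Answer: C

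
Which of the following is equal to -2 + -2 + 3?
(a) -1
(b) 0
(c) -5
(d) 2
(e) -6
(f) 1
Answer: a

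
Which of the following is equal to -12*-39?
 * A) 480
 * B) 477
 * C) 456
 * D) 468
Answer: D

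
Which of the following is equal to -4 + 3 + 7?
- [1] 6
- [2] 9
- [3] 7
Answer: 1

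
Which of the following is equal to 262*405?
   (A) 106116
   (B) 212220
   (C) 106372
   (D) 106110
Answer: D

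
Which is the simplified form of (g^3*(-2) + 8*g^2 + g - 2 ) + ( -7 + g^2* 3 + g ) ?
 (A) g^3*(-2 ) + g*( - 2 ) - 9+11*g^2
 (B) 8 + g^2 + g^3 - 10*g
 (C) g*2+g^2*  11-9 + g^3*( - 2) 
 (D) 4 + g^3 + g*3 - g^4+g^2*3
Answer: C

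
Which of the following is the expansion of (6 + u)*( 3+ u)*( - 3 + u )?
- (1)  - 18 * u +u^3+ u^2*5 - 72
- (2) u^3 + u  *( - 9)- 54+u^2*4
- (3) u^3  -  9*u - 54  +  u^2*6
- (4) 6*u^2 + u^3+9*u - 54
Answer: 3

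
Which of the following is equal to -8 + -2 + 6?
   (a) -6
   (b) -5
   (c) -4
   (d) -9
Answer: c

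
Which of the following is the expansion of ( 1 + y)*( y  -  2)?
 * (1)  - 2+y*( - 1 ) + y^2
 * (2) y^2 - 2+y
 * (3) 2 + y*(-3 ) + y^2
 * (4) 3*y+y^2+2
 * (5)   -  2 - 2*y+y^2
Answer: 1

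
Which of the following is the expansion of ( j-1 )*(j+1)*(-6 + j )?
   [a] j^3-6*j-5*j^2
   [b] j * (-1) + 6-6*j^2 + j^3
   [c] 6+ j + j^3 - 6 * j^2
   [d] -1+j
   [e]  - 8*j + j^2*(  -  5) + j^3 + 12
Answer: b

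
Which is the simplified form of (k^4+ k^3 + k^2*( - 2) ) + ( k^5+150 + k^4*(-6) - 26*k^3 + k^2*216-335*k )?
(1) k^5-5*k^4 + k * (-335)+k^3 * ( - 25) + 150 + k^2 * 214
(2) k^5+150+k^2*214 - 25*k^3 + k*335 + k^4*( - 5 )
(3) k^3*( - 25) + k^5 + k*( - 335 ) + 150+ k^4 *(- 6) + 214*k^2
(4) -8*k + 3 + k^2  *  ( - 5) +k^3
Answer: 1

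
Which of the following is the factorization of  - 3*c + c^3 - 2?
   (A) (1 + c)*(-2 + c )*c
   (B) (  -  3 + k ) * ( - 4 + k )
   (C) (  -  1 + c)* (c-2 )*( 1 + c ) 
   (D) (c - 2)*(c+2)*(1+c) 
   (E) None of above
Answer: E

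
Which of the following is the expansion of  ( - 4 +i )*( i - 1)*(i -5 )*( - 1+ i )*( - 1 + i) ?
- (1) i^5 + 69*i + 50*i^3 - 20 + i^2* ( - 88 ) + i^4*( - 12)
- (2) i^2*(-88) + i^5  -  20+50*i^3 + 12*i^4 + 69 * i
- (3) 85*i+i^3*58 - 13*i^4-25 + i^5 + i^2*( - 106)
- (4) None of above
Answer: 1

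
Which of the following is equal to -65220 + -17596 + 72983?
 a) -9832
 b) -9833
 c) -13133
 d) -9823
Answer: b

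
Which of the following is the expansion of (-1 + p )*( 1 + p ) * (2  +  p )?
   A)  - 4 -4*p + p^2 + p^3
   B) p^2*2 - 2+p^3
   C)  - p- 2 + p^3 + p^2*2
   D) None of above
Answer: C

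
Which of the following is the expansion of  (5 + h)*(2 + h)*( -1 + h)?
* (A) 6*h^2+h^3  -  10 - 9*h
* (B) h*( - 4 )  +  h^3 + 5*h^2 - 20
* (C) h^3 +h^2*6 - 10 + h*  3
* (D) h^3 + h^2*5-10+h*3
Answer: C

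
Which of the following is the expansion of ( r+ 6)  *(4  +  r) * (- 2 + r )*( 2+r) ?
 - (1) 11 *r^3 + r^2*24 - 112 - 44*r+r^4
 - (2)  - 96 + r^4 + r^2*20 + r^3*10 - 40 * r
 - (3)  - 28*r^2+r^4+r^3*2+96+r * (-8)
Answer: 2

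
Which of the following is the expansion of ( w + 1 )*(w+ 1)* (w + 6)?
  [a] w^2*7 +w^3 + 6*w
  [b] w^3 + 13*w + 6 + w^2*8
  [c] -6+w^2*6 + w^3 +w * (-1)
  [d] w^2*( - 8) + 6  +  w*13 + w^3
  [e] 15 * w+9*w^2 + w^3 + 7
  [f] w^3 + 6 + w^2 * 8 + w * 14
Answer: b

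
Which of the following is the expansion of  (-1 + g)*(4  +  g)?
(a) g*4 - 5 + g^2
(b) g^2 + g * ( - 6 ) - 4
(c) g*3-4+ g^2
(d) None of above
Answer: c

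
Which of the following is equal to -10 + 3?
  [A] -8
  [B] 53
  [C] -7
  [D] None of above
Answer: C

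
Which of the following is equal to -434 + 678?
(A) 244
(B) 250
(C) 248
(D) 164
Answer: A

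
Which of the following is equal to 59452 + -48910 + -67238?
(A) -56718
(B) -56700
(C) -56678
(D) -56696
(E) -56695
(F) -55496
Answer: D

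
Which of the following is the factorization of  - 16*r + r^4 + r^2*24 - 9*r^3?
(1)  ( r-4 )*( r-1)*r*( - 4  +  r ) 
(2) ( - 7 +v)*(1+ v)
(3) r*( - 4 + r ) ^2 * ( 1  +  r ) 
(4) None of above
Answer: 1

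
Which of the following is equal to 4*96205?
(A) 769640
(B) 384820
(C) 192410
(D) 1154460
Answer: B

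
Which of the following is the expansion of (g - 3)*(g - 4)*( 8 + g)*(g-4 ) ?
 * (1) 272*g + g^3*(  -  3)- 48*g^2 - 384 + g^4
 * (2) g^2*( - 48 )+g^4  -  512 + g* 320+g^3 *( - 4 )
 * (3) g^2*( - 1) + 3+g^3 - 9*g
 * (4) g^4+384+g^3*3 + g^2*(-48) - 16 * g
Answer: 1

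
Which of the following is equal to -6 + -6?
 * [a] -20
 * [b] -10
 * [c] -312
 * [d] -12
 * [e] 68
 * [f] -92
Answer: d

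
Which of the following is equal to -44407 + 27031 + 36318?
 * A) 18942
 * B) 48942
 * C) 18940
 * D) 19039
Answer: A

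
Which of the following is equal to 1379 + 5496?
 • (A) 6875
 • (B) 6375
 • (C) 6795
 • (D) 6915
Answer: A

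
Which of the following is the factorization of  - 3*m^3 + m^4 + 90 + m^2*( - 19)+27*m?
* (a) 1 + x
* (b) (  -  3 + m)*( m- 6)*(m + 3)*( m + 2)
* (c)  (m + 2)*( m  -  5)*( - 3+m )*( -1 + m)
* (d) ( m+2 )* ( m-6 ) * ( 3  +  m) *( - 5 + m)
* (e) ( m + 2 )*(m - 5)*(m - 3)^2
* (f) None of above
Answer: f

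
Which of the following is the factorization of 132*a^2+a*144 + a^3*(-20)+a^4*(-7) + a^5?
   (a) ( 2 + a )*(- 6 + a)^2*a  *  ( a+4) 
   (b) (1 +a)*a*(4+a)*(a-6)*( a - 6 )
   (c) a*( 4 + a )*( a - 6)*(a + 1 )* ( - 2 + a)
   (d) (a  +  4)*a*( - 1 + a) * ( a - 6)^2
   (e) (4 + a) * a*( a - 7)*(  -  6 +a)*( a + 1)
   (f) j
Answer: b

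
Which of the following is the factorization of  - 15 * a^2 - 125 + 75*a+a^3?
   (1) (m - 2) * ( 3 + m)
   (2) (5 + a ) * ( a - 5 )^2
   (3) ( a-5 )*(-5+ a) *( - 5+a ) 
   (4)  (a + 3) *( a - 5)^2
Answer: 3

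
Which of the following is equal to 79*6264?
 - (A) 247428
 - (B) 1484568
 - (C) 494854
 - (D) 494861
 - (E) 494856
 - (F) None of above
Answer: E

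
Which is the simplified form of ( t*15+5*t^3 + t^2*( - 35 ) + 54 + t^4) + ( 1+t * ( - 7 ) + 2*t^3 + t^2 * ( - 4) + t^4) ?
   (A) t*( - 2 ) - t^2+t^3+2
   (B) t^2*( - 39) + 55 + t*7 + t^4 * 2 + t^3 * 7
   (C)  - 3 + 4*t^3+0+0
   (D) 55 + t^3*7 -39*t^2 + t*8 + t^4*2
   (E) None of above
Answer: D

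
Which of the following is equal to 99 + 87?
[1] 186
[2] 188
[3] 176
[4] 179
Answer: 1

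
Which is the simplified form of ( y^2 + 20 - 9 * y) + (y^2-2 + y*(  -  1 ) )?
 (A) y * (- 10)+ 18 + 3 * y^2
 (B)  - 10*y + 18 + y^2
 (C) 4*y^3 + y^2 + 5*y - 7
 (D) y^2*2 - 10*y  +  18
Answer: D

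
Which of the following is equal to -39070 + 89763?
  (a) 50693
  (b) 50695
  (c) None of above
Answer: a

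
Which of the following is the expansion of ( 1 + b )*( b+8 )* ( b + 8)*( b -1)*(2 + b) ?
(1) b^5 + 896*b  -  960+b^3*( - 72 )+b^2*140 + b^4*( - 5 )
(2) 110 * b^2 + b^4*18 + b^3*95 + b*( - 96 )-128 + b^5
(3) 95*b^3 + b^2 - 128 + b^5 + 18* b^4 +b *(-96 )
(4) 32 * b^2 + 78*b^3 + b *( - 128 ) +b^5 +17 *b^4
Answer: 2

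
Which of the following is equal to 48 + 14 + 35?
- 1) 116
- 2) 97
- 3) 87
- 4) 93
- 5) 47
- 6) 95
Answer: 2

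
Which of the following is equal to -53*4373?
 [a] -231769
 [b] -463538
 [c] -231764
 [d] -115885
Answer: a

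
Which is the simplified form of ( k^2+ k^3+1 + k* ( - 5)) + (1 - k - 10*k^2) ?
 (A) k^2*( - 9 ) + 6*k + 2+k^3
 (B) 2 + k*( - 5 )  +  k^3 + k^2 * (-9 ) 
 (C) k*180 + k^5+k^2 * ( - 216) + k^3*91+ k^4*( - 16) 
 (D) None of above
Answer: D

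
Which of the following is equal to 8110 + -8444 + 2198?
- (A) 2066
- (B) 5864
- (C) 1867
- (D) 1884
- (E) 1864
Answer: E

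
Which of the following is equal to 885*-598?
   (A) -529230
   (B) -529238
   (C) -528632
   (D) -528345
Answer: A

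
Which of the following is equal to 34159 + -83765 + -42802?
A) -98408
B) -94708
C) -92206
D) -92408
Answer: D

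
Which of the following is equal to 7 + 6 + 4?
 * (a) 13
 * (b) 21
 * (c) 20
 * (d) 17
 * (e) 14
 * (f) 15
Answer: d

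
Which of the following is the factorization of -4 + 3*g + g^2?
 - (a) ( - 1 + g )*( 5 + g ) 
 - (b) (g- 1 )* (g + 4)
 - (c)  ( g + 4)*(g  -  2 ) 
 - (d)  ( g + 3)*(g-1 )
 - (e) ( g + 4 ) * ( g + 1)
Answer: b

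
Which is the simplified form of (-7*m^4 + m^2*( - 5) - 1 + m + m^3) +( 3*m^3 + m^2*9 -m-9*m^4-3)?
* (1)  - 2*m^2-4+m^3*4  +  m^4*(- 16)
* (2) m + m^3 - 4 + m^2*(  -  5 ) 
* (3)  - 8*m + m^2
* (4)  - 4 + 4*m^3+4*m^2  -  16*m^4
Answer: 4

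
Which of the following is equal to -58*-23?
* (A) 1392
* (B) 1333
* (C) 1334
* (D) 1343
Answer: C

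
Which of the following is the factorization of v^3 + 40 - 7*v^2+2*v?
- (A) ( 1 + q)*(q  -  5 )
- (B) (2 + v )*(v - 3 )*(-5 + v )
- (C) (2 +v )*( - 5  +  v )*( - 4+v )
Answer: C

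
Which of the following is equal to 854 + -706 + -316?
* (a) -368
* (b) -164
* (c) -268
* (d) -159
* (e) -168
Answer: e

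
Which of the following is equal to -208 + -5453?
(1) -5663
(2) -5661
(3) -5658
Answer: 2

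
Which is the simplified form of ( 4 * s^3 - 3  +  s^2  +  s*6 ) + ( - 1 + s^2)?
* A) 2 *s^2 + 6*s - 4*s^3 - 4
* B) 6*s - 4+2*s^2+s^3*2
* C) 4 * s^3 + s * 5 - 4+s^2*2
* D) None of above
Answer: D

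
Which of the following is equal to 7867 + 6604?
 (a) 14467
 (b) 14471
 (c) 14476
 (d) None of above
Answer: b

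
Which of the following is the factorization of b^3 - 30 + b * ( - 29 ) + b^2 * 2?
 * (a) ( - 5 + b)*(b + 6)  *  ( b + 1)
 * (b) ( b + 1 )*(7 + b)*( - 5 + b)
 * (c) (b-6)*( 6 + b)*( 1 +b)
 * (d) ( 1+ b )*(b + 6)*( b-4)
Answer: a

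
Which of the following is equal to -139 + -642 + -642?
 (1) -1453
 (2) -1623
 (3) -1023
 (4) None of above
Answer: 4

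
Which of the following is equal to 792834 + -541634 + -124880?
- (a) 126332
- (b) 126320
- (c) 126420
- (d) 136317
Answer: b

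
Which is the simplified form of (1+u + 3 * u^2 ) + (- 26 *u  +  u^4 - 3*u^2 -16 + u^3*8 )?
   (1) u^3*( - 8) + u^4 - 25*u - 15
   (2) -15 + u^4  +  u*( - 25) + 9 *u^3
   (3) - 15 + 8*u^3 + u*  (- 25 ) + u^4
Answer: 3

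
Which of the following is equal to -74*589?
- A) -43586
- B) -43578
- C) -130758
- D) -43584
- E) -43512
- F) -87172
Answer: A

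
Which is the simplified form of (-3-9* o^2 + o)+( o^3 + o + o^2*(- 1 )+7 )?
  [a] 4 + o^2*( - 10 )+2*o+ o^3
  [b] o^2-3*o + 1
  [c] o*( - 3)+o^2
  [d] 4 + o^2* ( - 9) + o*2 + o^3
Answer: a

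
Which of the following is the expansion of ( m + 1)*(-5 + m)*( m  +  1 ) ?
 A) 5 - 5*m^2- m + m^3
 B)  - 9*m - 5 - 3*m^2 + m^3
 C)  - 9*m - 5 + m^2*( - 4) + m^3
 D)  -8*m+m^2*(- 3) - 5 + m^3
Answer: B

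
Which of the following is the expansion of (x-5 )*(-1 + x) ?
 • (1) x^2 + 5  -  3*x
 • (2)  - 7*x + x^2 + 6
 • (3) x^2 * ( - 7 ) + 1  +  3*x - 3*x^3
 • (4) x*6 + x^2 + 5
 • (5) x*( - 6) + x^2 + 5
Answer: 5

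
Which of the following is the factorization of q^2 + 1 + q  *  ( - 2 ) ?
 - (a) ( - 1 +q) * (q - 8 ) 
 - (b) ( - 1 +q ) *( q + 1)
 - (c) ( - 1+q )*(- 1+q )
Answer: c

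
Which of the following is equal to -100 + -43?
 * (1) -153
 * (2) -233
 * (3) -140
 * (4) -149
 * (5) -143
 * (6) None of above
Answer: 5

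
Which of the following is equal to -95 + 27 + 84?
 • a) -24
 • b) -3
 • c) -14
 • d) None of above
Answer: d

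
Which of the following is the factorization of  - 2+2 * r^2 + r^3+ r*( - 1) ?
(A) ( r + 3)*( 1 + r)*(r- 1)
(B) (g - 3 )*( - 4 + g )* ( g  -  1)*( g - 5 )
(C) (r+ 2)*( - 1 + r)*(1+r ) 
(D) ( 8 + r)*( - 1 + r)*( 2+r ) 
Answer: C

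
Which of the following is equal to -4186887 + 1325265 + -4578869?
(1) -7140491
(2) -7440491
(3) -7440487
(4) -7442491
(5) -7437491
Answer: 2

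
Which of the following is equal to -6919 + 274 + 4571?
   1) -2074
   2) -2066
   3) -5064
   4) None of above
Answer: 1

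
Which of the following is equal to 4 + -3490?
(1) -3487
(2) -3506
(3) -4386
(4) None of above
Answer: 4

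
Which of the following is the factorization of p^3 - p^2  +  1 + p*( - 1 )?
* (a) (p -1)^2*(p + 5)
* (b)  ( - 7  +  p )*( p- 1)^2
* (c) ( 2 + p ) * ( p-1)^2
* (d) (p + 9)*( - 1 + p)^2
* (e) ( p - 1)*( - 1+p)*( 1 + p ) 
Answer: e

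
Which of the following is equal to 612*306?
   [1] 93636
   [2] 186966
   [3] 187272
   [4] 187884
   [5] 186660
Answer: 3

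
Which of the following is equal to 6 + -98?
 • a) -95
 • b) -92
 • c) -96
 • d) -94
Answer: b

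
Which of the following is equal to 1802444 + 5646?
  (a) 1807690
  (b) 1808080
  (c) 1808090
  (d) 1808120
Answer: c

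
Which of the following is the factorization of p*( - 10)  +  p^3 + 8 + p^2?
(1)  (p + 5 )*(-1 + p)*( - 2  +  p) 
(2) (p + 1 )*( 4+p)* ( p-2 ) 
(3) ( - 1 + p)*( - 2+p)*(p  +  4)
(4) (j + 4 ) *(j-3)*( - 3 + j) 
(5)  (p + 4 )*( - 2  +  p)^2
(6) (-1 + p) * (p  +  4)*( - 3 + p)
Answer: 3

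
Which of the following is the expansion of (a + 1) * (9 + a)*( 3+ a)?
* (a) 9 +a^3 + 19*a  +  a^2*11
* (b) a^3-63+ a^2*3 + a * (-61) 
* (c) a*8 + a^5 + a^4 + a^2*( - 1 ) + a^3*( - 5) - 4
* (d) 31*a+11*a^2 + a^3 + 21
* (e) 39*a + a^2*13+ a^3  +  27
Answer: e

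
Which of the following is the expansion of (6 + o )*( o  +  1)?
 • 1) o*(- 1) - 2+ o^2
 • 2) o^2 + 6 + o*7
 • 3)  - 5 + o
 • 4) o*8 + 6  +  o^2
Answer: 2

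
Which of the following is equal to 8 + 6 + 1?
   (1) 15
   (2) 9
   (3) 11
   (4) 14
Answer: 1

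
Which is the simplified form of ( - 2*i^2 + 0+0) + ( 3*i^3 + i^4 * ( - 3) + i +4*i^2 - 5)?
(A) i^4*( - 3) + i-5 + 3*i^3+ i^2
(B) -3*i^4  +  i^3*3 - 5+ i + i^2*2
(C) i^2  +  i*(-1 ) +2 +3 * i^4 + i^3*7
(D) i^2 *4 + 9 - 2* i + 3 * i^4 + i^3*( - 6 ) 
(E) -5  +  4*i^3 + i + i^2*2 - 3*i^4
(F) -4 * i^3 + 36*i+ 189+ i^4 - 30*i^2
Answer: B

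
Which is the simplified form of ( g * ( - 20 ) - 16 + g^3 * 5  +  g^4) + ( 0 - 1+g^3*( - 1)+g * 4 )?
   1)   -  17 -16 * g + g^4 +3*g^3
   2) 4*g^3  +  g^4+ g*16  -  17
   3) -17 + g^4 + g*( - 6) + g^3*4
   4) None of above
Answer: 4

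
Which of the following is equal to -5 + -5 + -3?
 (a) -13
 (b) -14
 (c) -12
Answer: a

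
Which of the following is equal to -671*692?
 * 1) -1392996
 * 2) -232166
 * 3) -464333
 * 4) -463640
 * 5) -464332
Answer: 5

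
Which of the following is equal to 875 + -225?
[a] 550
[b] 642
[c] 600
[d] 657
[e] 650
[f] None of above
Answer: e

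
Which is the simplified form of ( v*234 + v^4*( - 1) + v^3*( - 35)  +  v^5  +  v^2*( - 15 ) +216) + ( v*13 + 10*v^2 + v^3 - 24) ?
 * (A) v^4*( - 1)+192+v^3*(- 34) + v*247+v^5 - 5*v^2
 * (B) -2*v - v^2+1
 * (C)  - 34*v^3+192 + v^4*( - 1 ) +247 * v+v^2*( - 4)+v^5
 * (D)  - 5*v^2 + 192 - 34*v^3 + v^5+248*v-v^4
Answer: A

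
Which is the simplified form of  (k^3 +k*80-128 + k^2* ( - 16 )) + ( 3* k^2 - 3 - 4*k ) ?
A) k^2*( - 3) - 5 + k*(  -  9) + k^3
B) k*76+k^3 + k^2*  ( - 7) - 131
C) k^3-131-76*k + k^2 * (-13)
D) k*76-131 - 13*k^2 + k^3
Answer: D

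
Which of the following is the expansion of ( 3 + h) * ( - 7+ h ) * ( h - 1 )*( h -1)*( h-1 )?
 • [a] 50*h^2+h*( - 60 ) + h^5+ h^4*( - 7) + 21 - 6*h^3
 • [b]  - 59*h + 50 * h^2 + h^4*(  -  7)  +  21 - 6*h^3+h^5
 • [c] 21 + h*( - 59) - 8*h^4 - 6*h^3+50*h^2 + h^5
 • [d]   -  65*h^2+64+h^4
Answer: b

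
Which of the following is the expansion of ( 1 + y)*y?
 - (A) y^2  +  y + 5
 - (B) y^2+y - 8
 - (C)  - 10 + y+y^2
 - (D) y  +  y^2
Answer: D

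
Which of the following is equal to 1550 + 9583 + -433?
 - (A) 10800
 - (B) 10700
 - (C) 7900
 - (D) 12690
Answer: B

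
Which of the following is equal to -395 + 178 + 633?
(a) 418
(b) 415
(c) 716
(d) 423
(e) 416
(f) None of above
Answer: e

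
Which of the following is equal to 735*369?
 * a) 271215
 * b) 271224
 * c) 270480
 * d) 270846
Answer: a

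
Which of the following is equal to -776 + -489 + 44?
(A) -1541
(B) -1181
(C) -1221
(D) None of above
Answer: C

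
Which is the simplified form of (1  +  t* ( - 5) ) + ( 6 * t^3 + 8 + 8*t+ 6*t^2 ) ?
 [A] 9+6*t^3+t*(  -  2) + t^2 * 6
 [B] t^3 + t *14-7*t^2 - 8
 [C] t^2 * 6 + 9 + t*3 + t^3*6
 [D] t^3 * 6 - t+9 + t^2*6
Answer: C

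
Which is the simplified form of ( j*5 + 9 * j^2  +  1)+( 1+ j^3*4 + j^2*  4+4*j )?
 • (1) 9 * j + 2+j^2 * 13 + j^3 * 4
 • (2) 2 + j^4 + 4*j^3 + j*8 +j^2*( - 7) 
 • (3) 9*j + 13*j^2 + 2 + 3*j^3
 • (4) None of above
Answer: 1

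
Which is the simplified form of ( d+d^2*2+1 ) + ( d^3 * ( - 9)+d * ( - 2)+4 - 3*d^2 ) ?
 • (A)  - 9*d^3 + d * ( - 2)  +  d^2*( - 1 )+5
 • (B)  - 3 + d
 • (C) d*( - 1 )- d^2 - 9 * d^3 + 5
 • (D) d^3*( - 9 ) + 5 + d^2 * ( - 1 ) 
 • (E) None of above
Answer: C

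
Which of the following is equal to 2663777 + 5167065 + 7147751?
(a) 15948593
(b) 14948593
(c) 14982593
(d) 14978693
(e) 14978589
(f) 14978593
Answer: f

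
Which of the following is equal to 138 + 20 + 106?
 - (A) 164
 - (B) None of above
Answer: B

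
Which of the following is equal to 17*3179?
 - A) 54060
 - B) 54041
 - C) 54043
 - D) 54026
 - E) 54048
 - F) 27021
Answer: C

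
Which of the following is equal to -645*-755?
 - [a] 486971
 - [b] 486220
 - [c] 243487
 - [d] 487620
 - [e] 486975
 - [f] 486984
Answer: e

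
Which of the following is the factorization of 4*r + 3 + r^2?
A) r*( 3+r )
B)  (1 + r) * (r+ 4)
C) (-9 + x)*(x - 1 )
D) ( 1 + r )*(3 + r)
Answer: D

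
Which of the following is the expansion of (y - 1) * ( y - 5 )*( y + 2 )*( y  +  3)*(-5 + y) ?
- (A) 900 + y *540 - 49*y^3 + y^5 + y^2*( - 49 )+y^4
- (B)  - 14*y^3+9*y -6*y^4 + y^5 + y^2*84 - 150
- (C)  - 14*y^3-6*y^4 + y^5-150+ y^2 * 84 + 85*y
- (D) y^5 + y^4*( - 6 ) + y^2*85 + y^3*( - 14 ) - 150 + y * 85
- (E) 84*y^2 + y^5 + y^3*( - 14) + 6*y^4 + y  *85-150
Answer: C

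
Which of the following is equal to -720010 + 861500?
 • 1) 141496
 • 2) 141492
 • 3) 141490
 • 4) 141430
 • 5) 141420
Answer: 3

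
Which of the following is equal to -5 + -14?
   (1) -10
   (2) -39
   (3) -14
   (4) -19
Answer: 4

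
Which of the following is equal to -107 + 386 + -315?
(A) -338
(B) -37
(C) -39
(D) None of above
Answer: D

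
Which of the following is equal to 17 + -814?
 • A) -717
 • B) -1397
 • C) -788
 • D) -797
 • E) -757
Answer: D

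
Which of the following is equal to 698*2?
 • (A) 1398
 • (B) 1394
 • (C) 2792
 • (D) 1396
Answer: D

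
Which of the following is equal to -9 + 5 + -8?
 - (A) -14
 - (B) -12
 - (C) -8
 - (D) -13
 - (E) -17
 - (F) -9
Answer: B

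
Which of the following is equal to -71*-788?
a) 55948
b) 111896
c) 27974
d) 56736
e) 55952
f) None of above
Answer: a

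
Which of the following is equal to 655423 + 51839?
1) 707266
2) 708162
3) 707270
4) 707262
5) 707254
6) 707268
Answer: 4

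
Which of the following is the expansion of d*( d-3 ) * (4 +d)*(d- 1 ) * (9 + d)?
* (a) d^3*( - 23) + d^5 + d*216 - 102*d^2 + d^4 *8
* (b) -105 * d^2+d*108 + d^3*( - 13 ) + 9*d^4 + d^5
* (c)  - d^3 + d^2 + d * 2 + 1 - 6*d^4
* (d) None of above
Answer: b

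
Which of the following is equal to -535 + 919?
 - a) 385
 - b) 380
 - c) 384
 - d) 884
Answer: c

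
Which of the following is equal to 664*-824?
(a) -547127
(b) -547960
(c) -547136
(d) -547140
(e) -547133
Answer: c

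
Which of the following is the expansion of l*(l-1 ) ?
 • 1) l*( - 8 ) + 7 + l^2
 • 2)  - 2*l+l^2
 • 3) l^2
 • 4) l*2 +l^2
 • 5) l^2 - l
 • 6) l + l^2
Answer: 5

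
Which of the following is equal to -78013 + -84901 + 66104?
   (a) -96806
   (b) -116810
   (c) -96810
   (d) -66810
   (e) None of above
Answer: c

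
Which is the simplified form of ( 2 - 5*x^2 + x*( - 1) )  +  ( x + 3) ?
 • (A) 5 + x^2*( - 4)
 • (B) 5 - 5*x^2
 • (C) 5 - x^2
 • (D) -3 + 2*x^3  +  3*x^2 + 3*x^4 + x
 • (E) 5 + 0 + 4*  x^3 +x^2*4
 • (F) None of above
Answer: B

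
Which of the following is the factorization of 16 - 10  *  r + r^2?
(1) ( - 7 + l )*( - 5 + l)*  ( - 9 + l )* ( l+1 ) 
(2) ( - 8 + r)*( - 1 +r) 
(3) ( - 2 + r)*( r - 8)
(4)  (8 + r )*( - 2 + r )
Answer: 3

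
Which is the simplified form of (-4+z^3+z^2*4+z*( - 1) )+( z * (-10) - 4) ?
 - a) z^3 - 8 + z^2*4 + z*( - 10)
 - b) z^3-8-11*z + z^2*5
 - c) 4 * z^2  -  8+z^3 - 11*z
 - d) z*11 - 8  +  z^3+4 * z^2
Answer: c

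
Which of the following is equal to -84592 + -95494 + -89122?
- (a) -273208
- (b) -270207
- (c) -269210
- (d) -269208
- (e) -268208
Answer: d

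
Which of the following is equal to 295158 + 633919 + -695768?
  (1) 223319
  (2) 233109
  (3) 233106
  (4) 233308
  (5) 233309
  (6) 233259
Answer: 5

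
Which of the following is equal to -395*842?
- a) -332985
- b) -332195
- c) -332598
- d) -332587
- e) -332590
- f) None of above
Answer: e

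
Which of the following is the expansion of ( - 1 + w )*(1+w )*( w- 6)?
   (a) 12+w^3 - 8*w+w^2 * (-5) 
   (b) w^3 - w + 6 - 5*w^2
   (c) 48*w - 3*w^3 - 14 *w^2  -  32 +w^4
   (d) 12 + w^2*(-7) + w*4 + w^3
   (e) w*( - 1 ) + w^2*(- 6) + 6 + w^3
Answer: e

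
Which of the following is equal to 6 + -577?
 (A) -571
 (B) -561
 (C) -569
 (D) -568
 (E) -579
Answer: A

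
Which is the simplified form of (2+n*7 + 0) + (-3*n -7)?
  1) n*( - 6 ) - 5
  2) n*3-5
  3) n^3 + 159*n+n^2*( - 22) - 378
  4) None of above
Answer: 4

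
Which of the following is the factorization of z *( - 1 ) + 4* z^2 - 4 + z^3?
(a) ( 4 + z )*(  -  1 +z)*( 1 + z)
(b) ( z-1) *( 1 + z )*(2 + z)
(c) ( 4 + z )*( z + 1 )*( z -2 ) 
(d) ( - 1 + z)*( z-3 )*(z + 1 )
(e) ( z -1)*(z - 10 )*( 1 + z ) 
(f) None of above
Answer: a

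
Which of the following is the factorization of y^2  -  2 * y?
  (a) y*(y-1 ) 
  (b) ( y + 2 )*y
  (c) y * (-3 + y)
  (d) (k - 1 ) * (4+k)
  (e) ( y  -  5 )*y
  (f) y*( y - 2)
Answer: f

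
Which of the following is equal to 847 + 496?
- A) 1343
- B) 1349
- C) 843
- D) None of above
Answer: A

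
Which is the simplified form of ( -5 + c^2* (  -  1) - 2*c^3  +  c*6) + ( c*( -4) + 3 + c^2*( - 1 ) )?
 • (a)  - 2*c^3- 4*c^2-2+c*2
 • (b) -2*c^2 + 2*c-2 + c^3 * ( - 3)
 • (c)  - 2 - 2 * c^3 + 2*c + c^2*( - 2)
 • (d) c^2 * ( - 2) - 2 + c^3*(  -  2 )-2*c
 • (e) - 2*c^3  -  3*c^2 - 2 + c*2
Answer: c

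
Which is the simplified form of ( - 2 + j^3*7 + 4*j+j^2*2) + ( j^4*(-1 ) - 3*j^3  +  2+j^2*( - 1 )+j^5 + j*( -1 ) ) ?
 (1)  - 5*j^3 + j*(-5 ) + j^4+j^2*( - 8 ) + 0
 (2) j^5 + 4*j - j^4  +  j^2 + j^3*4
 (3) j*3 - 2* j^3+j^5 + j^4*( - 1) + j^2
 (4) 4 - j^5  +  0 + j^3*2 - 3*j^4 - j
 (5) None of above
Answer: 5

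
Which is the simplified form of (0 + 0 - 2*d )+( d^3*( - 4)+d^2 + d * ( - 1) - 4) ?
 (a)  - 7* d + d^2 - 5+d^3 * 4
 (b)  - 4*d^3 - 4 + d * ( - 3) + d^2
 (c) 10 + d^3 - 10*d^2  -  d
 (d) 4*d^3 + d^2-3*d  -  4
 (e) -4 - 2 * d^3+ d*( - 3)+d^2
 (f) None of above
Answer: b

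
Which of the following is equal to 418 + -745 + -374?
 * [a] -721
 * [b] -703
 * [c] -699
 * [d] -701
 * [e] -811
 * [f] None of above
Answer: d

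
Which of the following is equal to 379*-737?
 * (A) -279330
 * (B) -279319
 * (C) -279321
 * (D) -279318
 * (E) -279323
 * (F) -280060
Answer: E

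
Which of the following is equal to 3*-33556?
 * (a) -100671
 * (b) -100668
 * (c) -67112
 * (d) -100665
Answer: b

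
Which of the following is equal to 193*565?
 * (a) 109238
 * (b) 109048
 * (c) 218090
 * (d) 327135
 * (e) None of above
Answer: e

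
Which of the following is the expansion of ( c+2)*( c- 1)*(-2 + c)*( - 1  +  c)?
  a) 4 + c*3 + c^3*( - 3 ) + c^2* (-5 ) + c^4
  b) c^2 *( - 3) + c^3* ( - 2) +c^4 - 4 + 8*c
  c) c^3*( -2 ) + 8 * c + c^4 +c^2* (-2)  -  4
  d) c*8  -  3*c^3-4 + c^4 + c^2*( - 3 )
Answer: b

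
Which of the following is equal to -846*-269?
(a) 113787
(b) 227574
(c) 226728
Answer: b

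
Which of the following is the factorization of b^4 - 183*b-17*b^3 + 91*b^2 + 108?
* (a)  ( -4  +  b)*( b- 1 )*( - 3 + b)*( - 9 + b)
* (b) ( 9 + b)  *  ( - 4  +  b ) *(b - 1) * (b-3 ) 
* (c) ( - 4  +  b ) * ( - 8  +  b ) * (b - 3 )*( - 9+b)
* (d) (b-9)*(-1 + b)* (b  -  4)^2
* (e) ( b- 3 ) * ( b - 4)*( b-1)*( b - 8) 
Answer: a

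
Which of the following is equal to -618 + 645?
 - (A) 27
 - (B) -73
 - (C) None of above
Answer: A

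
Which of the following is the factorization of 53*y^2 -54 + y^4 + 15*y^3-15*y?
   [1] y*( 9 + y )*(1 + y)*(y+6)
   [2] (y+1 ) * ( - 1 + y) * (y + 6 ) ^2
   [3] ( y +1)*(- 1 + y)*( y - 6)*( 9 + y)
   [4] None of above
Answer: 4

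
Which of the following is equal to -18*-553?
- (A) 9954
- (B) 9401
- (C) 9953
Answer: A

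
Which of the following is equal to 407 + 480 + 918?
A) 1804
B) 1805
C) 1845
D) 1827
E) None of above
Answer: B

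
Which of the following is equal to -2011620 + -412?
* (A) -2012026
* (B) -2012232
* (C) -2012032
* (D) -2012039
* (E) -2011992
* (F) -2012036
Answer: C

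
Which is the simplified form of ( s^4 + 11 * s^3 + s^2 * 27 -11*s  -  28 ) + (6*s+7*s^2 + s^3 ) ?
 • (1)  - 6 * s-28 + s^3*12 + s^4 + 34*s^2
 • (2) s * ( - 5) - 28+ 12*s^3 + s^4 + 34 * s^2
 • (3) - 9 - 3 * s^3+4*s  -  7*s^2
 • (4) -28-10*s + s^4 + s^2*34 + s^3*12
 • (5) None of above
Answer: 2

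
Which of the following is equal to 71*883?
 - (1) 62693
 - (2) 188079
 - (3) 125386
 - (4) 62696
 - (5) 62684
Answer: 1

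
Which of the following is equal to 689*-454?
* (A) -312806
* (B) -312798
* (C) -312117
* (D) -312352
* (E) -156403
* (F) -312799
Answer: A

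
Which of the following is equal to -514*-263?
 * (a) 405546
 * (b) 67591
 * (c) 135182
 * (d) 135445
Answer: c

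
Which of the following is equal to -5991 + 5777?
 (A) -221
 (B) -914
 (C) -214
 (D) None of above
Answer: C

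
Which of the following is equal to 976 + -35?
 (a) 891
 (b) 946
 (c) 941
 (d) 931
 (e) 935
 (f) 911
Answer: c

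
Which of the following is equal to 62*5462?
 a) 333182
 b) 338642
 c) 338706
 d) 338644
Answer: d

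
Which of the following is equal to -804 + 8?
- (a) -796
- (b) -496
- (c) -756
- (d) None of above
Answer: a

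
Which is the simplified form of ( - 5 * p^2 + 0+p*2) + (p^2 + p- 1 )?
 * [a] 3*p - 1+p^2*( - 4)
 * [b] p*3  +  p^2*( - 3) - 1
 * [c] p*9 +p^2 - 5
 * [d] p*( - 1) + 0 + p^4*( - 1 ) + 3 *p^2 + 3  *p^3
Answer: a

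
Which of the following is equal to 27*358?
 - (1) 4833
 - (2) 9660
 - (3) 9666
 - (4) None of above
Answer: 3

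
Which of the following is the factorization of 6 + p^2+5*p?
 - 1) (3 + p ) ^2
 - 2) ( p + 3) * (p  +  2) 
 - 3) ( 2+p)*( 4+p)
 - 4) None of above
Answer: 2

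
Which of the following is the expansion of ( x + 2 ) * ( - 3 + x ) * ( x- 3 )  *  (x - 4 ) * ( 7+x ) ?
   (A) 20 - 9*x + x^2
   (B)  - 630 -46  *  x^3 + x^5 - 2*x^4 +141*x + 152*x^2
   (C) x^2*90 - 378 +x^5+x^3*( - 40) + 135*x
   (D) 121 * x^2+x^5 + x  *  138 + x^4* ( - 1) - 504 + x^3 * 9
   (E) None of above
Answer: E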